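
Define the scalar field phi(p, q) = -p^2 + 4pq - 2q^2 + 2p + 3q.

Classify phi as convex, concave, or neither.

phi is quadratic, so its Hessian is the constant matrix H = [[-2, 4], [4, -4]].
det(H) = -8, tr(H) = -6.
det(H) < 0, so H is indefinite: neither convex nor concave.

neither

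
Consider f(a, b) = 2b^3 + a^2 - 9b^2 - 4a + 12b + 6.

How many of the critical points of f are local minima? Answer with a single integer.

f separates as a function of a plus a function of b, so ∇f=0 decouples.
∂f/∂a = 2(a - 2) = 0 at a ∈ {2}; ∂f/∂b = 6(b - 2)(b - 1) = 0 at b ∈ {1, 2}.
The Hessian is diagonal: diag(f_aa, f_bb). Second derivatives: f_aa(2)=2; f_bb(1)=-6, f_bb(2)=6.
Local minima occur where both diagonal entries positive: (2, 2). Count: 1.

1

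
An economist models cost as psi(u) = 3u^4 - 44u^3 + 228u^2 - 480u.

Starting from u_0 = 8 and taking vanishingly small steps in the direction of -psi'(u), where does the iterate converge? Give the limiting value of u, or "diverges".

5

psi'(u) = 12(u - 5)(u - 4)(u - 2), so psi'(8) = 864.
Gradient descent moves in the -psi' direction, i.e. u is decreasing.
The nearest critical point in that direction is u = 5, where psi'' = 36 > 0 (a local minimum). The iterate converges there.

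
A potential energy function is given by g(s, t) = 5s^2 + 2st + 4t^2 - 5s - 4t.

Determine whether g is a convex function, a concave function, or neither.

g is quadratic, so its Hessian is the constant matrix H = [[10, 2], [2, 8]].
det(H) = 76, tr(H) = 18.
det(H) > 0 and tr(H) > 0, so H is positive definite everywhere: convex.

convex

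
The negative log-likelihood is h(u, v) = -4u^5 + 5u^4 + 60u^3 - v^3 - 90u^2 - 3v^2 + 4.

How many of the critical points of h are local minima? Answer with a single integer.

2

h separates as a function of u plus a function of v, so ∇h=0 decouples.
∂h/∂u = -20u(u - 3)(u - 1)(u + 3) = 0 at u ∈ {-3, 0, 1, 3}; ∂h/∂v = -3v(v + 2) = 0 at v ∈ {-2, 0}.
The Hessian is diagonal: diag(h_uu, h_vv). Second derivatives: h_uu(-3)=1440, h_uu(0)=-180, h_uu(1)=160, h_uu(3)=-720; h_vv(-2)=6, h_vv(0)=-6.
Local minima occur where both diagonal entries positive: (-3, -2), (1, -2). Count: 2.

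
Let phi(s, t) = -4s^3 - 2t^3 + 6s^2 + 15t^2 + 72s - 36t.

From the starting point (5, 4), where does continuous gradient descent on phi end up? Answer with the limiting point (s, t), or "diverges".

phi is separable, so gradient descent decouples: s follows -∂phi/∂s, t follows -∂phi/∂t.
∂phi/∂s = -12(s - 3)(s + 2); at s=5 this is -168, so s increases.
∂phi/∂t = -6(t - 3)(t - 2); at t=4 this is -12, so t increases.
The s-coordinate has no critical point in that direction and runs off to infinity.

diverges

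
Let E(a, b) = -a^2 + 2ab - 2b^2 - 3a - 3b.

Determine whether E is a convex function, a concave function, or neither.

concave

E is quadratic, so its Hessian is the constant matrix H = [[-2, 2], [2, -4]].
det(H) = 4, tr(H) = -6.
det(H) > 0 and tr(H) < 0, so H is negative definite everywhere: concave.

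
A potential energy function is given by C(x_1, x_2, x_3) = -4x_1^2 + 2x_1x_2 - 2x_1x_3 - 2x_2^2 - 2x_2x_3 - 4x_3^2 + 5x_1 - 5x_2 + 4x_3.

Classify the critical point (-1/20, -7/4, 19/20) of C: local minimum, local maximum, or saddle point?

The Hessian is constant: H = [[-8, 2, -2], [2, -4, -2], [-2, -2, -8]].
Leading principal minors: Δ₁ = -8, Δ₂ = 28, Δ₃ = -160.
The minors alternate sign starting negative (−, +, −), so H is negative definite: a local maximum.

local maximum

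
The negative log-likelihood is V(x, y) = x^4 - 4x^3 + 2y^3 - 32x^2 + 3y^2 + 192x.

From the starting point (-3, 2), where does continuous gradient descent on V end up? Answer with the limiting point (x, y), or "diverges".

(-4, 0)

V is separable, so gradient descent decouples: x follows -∂V/∂x, y follows -∂V/∂y.
∂V/∂x = 4(x - 4)(x - 3)(x + 4); at x=-3 this is 168, so x decreases.
∂V/∂y = 6y(y + 1); at y=2 this is 36, so y decreases.
x converges to its nearest critical value -4 (a local min of the x-part); y converges to 0. The iterate converges to (-4, 0).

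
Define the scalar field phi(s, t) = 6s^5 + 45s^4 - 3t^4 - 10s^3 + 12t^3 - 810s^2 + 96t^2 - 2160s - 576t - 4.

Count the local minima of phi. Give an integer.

2

phi separates as a function of s plus a function of t, so ∇phi=0 decouples.
∂phi/∂s = 30(s - 3)(s + 2)(s + 3)(s + 4) = 0 at s ∈ {-4, -3, -2, 3}; ∂phi/∂t = -12(t - 4)(t - 3)(t + 4) = 0 at t ∈ {-4, 3, 4}.
The Hessian is diagonal: diag(phi_ss, phi_tt). Second derivatives: phi_ss(-4)=-420, phi_ss(-3)=180, phi_ss(-2)=-300, phi_ss(3)=6300; phi_tt(-4)=-672, phi_tt(3)=84, phi_tt(4)=-96.
Local minima occur where both diagonal entries positive: (-3, 3), (3, 3). Count: 2.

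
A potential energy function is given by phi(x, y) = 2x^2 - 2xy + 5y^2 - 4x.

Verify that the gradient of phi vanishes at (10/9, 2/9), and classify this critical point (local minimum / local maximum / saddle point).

∇phi = (4x - 2y - 4, -2x + 10y); substituting (10/9, 2/9) gives ∇phi = (0, 0), so (10/9, 2/9) is indeed a critical point.
The Hessian of phi is constant: H = [[4, -2], [-2, 10]].
det(H) = 4·10 − (-2)² = 36.
det(H) > 0 and tr(H) = 14 > 0, so H is positive definite and the point is a local minimum.

local minimum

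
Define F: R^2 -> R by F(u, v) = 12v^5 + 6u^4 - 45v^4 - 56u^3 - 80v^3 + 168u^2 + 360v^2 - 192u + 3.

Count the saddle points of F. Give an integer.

F separates as a function of u plus a function of v, so ∇F=0 decouples.
∂F/∂u = 24(u - 4)(u - 2)(u - 1) = 0 at u ∈ {1, 2, 4}; ∂F/∂v = 60v(v - 3)(v - 2)(v + 2) = 0 at v ∈ {-2, 0, 2, 3}.
The Hessian is diagonal: diag(F_uu, F_vv). Second derivatives: F_uu(1)=72, F_uu(2)=-48, F_uu(4)=144; F_vv(-2)=-2400, F_vv(0)=720, F_vv(2)=-480, F_vv(3)=900.
Saddle points occur where the two diagonal entries have opposite signs: (1, -2), (1, 2), (2, 0), (2, 3), (4, -2), (4, 2). Count: 6.

6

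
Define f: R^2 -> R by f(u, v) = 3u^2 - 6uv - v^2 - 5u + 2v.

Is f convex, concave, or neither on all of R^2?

neither

f is quadratic, so its Hessian is the constant matrix H = [[6, -6], [-6, -2]].
det(H) = -48, tr(H) = 4.
det(H) < 0, so H is indefinite: neither convex nor concave.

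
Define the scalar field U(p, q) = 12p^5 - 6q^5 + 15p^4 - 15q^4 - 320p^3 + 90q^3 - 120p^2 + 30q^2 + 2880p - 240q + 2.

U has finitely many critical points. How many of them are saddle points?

U separates as a function of p plus a function of q, so ∇U=0 decouples.
∂U/∂p = 60(p - 3)(p - 2)(p + 2)(p + 4) = 0 at p ∈ {-4, -2, 2, 3}; ∂U/∂q = -30(q - 2)(q - 1)(q + 1)(q + 4) = 0 at q ∈ {-4, -1, 1, 2}.
The Hessian is diagonal: diag(U_pp, U_qq). Second derivatives: U_pp(-4)=-5040, U_pp(-2)=2400, U_pp(2)=-1440, U_pp(3)=2100; U_qq(-4)=2700, U_qq(-1)=-540, U_qq(1)=300, U_qq(2)=-540.
Saddle points occur where the two diagonal entries have opposite signs: (-4, -4), (-4, 1), (-2, -1), (-2, 2), (2, -4), (2, 1), (3, -1), (3, 2). Count: 8.

8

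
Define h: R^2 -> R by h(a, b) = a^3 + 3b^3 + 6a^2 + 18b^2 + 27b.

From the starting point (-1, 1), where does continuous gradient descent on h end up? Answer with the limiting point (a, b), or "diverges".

(0, -1)

h is separable, so gradient descent decouples: a follows -∂h/∂a, b follows -∂h/∂b.
∂h/∂a = 3a(a + 4); at a=-1 this is -9, so a increases.
∂h/∂b = 9(b + 1)(b + 3); at b=1 this is 72, so b decreases.
a converges to its nearest critical value 0 (a local min of the a-part); b converges to -1. The iterate converges to (0, -1).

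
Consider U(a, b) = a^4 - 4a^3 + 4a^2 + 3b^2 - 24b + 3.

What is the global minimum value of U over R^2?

-45

U(a,b) separates as P(a) + Q(b) + 3, so its minimum is min P + min Q + 3.
P'(a) = 4a(a - 2)(a - 1) vanishes at a ∈ {0, 1, 2}; Q'(b) = 6b - 24 vanishes at b ∈ {4}.
Local minima of P (where P''>0): P(0)=0, P(2)=0. Local minima of Q: Q(4)=-48.
So the global minimum of U is P(0) + Q(4) + 3 = 0 − 48 + 3 = -45, attained at (0, 4).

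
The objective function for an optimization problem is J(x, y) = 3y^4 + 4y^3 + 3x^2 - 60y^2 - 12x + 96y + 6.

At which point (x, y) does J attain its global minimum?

J(x,y) separates as P(x) + Q(y) + 6, so its minimum is min P + min Q + 6.
P'(x) = 6x - 12 vanishes at x ∈ {2}; Q'(y) = 12(y - 2)(y - 1)(y + 4) vanishes at y ∈ {-4, 1, 2}.
Local minima of P (where P''>0): P(2)=-12. Local minima of Q: Q(-4)=-832, Q(2)=32.
So the global minimum of J is P(2) + Q(-4) + 6 = -12 − 832 + 6 = -838, attained at (2, -4).

(2, -4)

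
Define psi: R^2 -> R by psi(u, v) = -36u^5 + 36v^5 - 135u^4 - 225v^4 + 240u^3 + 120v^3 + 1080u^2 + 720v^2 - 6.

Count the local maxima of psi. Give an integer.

psi separates as a function of u plus a function of v, so ∇psi=0 decouples.
∂psi/∂u = -180u(u - 2)(u + 2)(u + 3) = 0 at u ∈ {-3, -2, 0, 2}; ∂psi/∂v = 180v(v - 4)(v - 2)(v + 1) = 0 at v ∈ {-1, 0, 2, 4}.
The Hessian is diagonal: diag(psi_uu, psi_vv). Second derivatives: psi_uu(-3)=2700, psi_uu(-2)=-1440, psi_uu(0)=2160, psi_uu(2)=-7200; psi_vv(-1)=-2700, psi_vv(0)=1440, psi_vv(2)=-2160, psi_vv(4)=7200.
Local maxima occur where both diagonal entries negative: (-2, -1), (-2, 2), (2, -1), (2, 2). Count: 4.

4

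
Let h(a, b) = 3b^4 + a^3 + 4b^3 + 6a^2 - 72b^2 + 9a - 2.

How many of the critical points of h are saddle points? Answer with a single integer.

3

h separates as a function of a plus a function of b, so ∇h=0 decouples.
∂h/∂a = 3(a + 1)(a + 3) = 0 at a ∈ {-3, -1}; ∂h/∂b = 12b(b - 3)(b + 4) = 0 at b ∈ {-4, 0, 3}.
The Hessian is diagonal: diag(h_aa, h_bb). Second derivatives: h_aa(-3)=-6, h_aa(-1)=6; h_bb(-4)=336, h_bb(0)=-144, h_bb(3)=252.
Saddle points occur where the two diagonal entries have opposite signs: (-3, -4), (-3, 3), (-1, 0). Count: 3.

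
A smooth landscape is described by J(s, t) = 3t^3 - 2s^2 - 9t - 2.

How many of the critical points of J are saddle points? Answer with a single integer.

1

J separates as a function of s plus a function of t, so ∇J=0 decouples.
∂J/∂s = -4s = 0 at s ∈ {0}; ∂J/∂t = 9(t - 1)(t + 1) = 0 at t ∈ {-1, 1}.
The Hessian is diagonal: diag(J_ss, J_tt). Second derivatives: J_ss(0)=-4; J_tt(-1)=-18, J_tt(1)=18.
Saddle points occur where the two diagonal entries have opposite signs: (0, 1). Count: 1.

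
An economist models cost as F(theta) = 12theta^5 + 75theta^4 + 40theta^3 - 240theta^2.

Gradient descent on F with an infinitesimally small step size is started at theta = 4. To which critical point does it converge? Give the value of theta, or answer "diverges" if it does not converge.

F'(theta) = 60theta(theta - 1)(theta + 2)(theta + 4), so F'(4) = 34560.
Gradient descent moves in the -F' direction, i.e. theta is decreasing.
The nearest critical point in that direction is theta = 1, where F'' = 900 > 0 (a local minimum). The iterate converges there.

1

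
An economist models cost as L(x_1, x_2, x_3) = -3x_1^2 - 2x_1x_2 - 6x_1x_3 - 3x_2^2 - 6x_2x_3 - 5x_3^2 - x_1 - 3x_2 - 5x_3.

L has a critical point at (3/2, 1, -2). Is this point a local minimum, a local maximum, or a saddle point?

local maximum

The Hessian is constant: H = [[-6, -2, -6], [-2, -6, -6], [-6, -6, -10]].
Leading principal minors: Δ₁ = -6, Δ₂ = 32, Δ₃ = -32.
The minors alternate sign starting negative (−, +, −), so H is negative definite: a local maximum.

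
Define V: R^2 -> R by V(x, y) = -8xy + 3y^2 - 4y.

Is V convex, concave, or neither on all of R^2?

V is quadratic, so its Hessian is the constant matrix H = [[0, -8], [-8, 6]].
det(H) = -64, tr(H) = 6.
det(H) < 0, so H is indefinite: neither convex nor concave.

neither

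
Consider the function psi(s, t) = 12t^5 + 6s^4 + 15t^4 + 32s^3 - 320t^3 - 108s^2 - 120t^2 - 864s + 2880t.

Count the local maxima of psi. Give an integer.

psi separates as a function of s plus a function of t, so ∇psi=0 decouples.
∂psi/∂s = 24(s - 3)(s + 3)(s + 4) = 0 at s ∈ {-4, -3, 3}; ∂psi/∂t = 60(t - 3)(t - 2)(t + 2)(t + 4) = 0 at t ∈ {-4, -2, 2, 3}.
The Hessian is diagonal: diag(psi_ss, psi_tt). Second derivatives: psi_ss(-4)=168, psi_ss(-3)=-144, psi_ss(3)=1008; psi_tt(-4)=-5040, psi_tt(-2)=2400, psi_tt(2)=-1440, psi_tt(3)=2100.
Local maxima occur where both diagonal entries negative: (-3, -4), (-3, 2). Count: 2.

2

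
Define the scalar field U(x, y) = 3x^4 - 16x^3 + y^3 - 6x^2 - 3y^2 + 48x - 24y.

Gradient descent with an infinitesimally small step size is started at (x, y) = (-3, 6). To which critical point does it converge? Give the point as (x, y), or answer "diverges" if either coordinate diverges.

U is separable, so gradient descent decouples: x follows -∂U/∂x, y follows -∂U/∂y.
∂U/∂x = 12(x - 4)(x - 1)(x + 1); at x=-3 this is -672, so x increases.
∂U/∂y = 3(y - 4)(y + 2); at y=6 this is 48, so y decreases.
x converges to its nearest critical value -1 (a local min of the x-part); y converges to 4. The iterate converges to (-1, 4).

(-1, 4)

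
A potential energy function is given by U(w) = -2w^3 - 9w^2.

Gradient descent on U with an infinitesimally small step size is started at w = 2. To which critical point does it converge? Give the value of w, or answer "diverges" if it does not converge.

diverges

U'(w) = -6w(w + 3), so U'(2) = -60.
Gradient descent moves in the -U' direction, i.e. w is increasing.
There is no critical point above w=2, and U' keeps the same sign, so the iterate runs off to +∞.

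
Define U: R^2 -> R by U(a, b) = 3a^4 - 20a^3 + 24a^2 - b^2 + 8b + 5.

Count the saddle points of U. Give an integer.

2

U separates as a function of a plus a function of b, so ∇U=0 decouples.
∂U/∂a = 12a(a - 4)(a - 1) = 0 at a ∈ {0, 1, 4}; ∂U/∂b = -2(b - 4) = 0 at b ∈ {4}.
The Hessian is diagonal: diag(U_aa, U_bb). Second derivatives: U_aa(0)=48, U_aa(1)=-36, U_aa(4)=144; U_bb(4)=-2.
Saddle points occur where the two diagonal entries have opposite signs: (0, 4), (4, 4). Count: 2.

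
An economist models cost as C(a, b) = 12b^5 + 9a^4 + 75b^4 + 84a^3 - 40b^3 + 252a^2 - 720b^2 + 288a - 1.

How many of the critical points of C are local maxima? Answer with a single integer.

2

C separates as a function of a plus a function of b, so ∇C=0 decouples.
∂C/∂a = 36(a + 1)(a + 2)(a + 4) = 0 at a ∈ {-4, -2, -1}; ∂C/∂b = 60b(b - 2)(b + 3)(b + 4) = 0 at b ∈ {-4, -3, 0, 2}.
The Hessian is diagonal: diag(C_aa, C_bb). Second derivatives: C_aa(-4)=216, C_aa(-2)=-72, C_aa(-1)=108; C_bb(-4)=-1440, C_bb(-3)=900, C_bb(0)=-1440, C_bb(2)=3600.
Local maxima occur where both diagonal entries negative: (-2, -4), (-2, 0). Count: 2.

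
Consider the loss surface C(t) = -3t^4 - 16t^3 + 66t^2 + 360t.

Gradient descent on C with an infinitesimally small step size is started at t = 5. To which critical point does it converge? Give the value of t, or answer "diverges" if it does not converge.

C'(t) = -12(t - 3)(t + 2)(t + 5), so C'(5) = -1680.
Gradient descent moves in the -C' direction, i.e. t is increasing.
There is no critical point above t=5, and C' keeps the same sign, so the iterate runs off to +∞.

diverges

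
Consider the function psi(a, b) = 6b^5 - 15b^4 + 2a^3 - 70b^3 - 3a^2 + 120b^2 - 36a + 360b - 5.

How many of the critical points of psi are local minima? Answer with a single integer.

2

psi separates as a function of a plus a function of b, so ∇psi=0 decouples.
∂psi/∂a = 6(a - 3)(a + 2) = 0 at a ∈ {-2, 3}; ∂psi/∂b = 30(b - 3)(b - 2)(b + 1)(b + 2) = 0 at b ∈ {-2, -1, 2, 3}.
The Hessian is diagonal: diag(psi_aa, psi_bb). Second derivatives: psi_aa(-2)=-30, psi_aa(3)=30; psi_bb(-2)=-600, psi_bb(-1)=360, psi_bb(2)=-360, psi_bb(3)=600.
Local minima occur where both diagonal entries positive: (3, -1), (3, 3). Count: 2.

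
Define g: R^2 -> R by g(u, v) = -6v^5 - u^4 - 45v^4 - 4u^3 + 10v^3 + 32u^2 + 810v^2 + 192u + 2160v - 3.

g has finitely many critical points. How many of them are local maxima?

4

g separates as a function of u plus a function of v, so ∇g=0 decouples.
∂g/∂u = -4(u - 4)(u + 3)(u + 4) = 0 at u ∈ {-4, -3, 4}; ∂g/∂v = -30(v - 3)(v + 2)(v + 3)(v + 4) = 0 at v ∈ {-4, -3, -2, 3}.
The Hessian is diagonal: diag(g_uu, g_vv). Second derivatives: g_uu(-4)=-32, g_uu(-3)=28, g_uu(4)=-224; g_vv(-4)=420, g_vv(-3)=-180, g_vv(-2)=300, g_vv(3)=-6300.
Local maxima occur where both diagonal entries negative: (-4, -3), (-4, 3), (4, -3), (4, 3). Count: 4.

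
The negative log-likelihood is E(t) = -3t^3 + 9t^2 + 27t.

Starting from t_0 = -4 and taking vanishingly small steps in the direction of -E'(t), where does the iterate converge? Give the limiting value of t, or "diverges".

-1

E'(t) = -9(t - 3)(t + 1), so E'(-4) = -189.
Gradient descent moves in the -E' direction, i.e. t is increasing.
The nearest critical point in that direction is t = -1, where E'' = 36 > 0 (a local minimum). The iterate converges there.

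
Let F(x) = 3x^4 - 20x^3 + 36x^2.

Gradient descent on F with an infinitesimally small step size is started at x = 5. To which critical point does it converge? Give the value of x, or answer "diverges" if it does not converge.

F'(x) = 12x(x - 3)(x - 2), so F'(5) = 360.
Gradient descent moves in the -F' direction, i.e. x is decreasing.
The nearest critical point in that direction is x = 3, where F'' = 36 > 0 (a local minimum). The iterate converges there.

3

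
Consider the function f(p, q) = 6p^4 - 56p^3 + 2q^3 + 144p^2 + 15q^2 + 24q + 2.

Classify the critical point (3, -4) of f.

local maximum

The mixed partial ∂²f/∂p∂q is 0, so the Hessian at any point is diag(f_pp, f_qq) = diag(24(3p^2 - 14p + 12), 6(2q + 5)).
At (3, -4): H = diag(-72, -18).
Both eigenvalues are negative, so H is negative definite: a local maximum.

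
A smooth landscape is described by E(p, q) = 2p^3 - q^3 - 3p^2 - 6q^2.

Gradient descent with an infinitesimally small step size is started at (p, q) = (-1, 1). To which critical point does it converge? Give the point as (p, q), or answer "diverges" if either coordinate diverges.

diverges

E is separable, so gradient descent decouples: p follows -∂E/∂p, q follows -∂E/∂q.
∂E/∂p = 6p(p - 1); at p=-1 this is 12, so p decreases.
∂E/∂q = -3q(q + 4); at q=1 this is -15, so q increases.
The p-coordinate has no critical point in that direction and runs off to infinity.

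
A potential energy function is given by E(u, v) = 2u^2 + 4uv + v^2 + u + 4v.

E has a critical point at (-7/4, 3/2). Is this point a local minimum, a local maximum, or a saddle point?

The Hessian of E is constant: H = [[4, 4], [4, 2]].
det(H) = 4·2 − 4² = -8.
Since det(H) < 0, H is indefinite and the critical point is a saddle point.

saddle point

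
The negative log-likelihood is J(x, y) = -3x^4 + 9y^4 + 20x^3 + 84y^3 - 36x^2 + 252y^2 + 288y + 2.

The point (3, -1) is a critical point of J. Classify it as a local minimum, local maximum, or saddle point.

The mixed partial ∂²J/∂x∂y is 0, so the Hessian at any point is diag(J_xx, J_yy) = diag(12(-3x^2 + 10x - 6), 36(3y^2 + 14y + 14)).
At (3, -1): H = diag(-36, 108).
The eigenvalues have opposite signs, so H is indefinite: a saddle point.

saddle point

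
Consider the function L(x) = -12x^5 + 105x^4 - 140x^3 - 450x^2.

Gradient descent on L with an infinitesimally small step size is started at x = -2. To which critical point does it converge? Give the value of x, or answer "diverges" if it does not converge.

-1

L'(x) = -60x(x - 5)(x - 3)(x + 1), so L'(-2) = -4200.
Gradient descent moves in the -L' direction, i.e. x is increasing.
The nearest critical point in that direction is x = -1, where L'' = 1440 > 0 (a local minimum). The iterate converges there.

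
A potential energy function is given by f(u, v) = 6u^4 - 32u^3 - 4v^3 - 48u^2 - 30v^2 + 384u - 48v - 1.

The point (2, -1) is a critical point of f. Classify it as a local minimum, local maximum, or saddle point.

local maximum

The mixed partial ∂²f/∂u∂v is 0, so the Hessian at any point is diag(f_uu, f_vv) = diag(24(3u^2 - 8u - 4), -12(2v + 5)).
At (2, -1): H = diag(-192, -36).
Both eigenvalues are negative, so H is negative definite: a local maximum.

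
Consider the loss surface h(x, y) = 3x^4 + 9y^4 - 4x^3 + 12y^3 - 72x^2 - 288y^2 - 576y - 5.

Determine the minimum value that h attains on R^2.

h(x,y) separates as P(x) + Q(y) − 5, so its minimum is min P + min Q − 5.
P'(x) = 12x(x - 4)(x + 3) vanishes at x ∈ {-3, 0, 4}; Q'(y) = 36(y - 4)(y + 1)(y + 4) vanishes at y ∈ {-4, -1, 4}.
Local minima of P (where P''>0): P(-3)=-297, P(4)=-640. Local minima of Q: Q(-4)=-768, Q(4)=-3840.
So the global minimum of h is P(4) + Q(4) − 5 = -640 − 3840 − 5 = -4485, attained at (4, 4).

-4485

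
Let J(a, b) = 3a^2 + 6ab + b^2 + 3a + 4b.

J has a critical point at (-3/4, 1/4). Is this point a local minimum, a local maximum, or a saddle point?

The Hessian of J is constant: H = [[6, 6], [6, 2]].
det(H) = 6·2 − 6² = -24.
Since det(H) < 0, H is indefinite and the critical point is a saddle point.

saddle point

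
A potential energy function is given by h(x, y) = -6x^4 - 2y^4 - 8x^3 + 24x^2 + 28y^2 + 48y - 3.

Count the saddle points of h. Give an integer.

4

h separates as a function of x plus a function of y, so ∇h=0 decouples.
∂h/∂x = -24x(x - 1)(x + 2) = 0 at x ∈ {-2, 0, 1}; ∂h/∂y = -8(y - 3)(y + 1)(y + 2) = 0 at y ∈ {-2, -1, 3}.
The Hessian is diagonal: diag(h_xx, h_yy). Second derivatives: h_xx(-2)=-144, h_xx(0)=48, h_xx(1)=-72; h_yy(-2)=-40, h_yy(-1)=32, h_yy(3)=-160.
Saddle points occur where the two diagonal entries have opposite signs: (-2, -1), (0, -2), (0, 3), (1, -1). Count: 4.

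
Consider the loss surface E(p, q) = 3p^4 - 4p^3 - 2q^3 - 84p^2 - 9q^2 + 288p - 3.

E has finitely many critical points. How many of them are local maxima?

E separates as a function of p plus a function of q, so ∇E=0 decouples.
∂E/∂p = 12(p - 3)(p - 2)(p + 4) = 0 at p ∈ {-4, 2, 3}; ∂E/∂q = -6q(q + 3) = 0 at q ∈ {-3, 0}.
The Hessian is diagonal: diag(E_pp, E_qq). Second derivatives: E_pp(-4)=504, E_pp(2)=-72, E_pp(3)=84; E_qq(-3)=18, E_qq(0)=-18.
Local maxima occur where both diagonal entries negative: (2, 0). Count: 1.

1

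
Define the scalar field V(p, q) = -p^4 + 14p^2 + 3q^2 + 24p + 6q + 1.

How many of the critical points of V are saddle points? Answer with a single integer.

V separates as a function of p plus a function of q, so ∇V=0 decouples.
∂V/∂p = -4(p - 3)(p + 1)(p + 2) = 0 at p ∈ {-2, -1, 3}; ∂V/∂q = 6(q + 1) = 0 at q ∈ {-1}.
The Hessian is diagonal: diag(V_pp, V_qq). Second derivatives: V_pp(-2)=-20, V_pp(-1)=16, V_pp(3)=-80; V_qq(-1)=6.
Saddle points occur where the two diagonal entries have opposite signs: (-2, -1), (3, -1). Count: 2.

2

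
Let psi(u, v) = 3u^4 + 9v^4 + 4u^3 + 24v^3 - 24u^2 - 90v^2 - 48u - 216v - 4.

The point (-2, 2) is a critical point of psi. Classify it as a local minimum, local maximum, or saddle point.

The mixed partial ∂²psi/∂u∂v is 0, so the Hessian at any point is diag(psi_uu, psi_vv) = diag(12(3u^2 + 2u - 4), 36(3v^2 + 4v - 5)).
At (-2, 2): H = diag(48, 540).
Both eigenvalues are positive, so H is positive definite: a local minimum.

local minimum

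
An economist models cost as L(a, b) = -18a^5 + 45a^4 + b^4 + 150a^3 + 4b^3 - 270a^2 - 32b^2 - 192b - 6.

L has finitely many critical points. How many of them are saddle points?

6

L separates as a function of a plus a function of b, so ∇L=0 decouples.
∂L/∂a = -90a(a - 3)(a - 1)(a + 2) = 0 at a ∈ {-2, 0, 1, 3}; ∂L/∂b = 4(b - 4)(b + 3)(b + 4) = 0 at b ∈ {-4, -3, 4}.
The Hessian is diagonal: diag(L_aa, L_bb). Second derivatives: L_aa(-2)=2700, L_aa(0)=-540, L_aa(1)=540, L_aa(3)=-2700; L_bb(-4)=32, L_bb(-3)=-28, L_bb(4)=224.
Saddle points occur where the two diagonal entries have opposite signs: (-2, -3), (0, -4), (0, 4), (1, -3), (3, -4), (3, 4). Count: 6.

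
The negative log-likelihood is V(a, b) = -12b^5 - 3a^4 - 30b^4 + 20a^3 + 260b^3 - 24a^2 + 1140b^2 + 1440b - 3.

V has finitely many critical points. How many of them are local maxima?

V separates as a function of a plus a function of b, so ∇V=0 decouples.
∂V/∂a = -12a(a - 4)(a - 1) = 0 at a ∈ {0, 1, 4}; ∂V/∂b = -60(b - 4)(b + 1)(b + 2)(b + 3) = 0 at b ∈ {-3, -2, -1, 4}.
The Hessian is diagonal: diag(V_aa, V_bb). Second derivatives: V_aa(0)=-48, V_aa(1)=36, V_aa(4)=-144; V_bb(-3)=840, V_bb(-2)=-360, V_bb(-1)=600, V_bb(4)=-12600.
Local maxima occur where both diagonal entries negative: (0, -2), (0, 4), (4, -2), (4, 4). Count: 4.

4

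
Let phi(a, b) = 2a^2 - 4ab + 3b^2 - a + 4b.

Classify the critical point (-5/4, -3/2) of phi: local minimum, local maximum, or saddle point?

local minimum

The Hessian of phi is constant: H = [[4, -4], [-4, 6]].
det(H) = 4·6 − (-4)² = 8.
det(H) > 0 and tr(H) = 10 > 0, so H is positive definite and the point is a local minimum.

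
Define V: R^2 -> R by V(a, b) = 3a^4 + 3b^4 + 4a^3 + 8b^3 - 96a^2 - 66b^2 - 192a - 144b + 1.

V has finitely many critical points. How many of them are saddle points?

4

V separates as a function of a plus a function of b, so ∇V=0 decouples.
∂V/∂a = 12(a - 4)(a + 1)(a + 4) = 0 at a ∈ {-4, -1, 4}; ∂V/∂b = 12(b - 3)(b + 1)(b + 4) = 0 at b ∈ {-4, -1, 3}.
The Hessian is diagonal: diag(V_aa, V_bb). Second derivatives: V_aa(-4)=288, V_aa(-1)=-180, V_aa(4)=480; V_bb(-4)=252, V_bb(-1)=-144, V_bb(3)=336.
Saddle points occur where the two diagonal entries have opposite signs: (-4, -1), (-1, -4), (-1, 3), (4, -1). Count: 4.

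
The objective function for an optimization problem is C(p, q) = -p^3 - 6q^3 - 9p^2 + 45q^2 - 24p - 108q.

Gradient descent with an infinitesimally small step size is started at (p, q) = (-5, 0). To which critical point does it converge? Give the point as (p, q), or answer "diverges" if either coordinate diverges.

C is separable, so gradient descent decouples: p follows -∂C/∂p, q follows -∂C/∂q.
∂C/∂p = -3(p + 2)(p + 4); at p=-5 this is -9, so p increases.
∂C/∂q = -18(q - 3)(q - 2); at q=0 this is -108, so q increases.
p converges to its nearest critical value -4 (a local min of the p-part); q converges to 2. The iterate converges to (-4, 2).

(-4, 2)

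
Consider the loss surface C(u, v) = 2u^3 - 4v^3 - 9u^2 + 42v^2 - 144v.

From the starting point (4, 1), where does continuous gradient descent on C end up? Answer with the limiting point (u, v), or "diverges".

C is separable, so gradient descent decouples: u follows -∂C/∂u, v follows -∂C/∂v.
∂C/∂u = 6u(u - 3); at u=4 this is 24, so u decreases.
∂C/∂v = -12(v - 4)(v - 3); at v=1 this is -72, so v increases.
u converges to its nearest critical value 3 (a local min of the u-part); v converges to 3. The iterate converges to (3, 3).

(3, 3)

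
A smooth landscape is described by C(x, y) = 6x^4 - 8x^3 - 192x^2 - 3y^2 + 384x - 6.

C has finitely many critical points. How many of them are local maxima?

C separates as a function of x plus a function of y, so ∇C=0 decouples.
∂C/∂x = 24(x - 4)(x - 1)(x + 4) = 0 at x ∈ {-4, 1, 4}; ∂C/∂y = -6y = 0 at y ∈ {0}.
The Hessian is diagonal: diag(C_xx, C_yy). Second derivatives: C_xx(-4)=960, C_xx(1)=-360, C_xx(4)=576; C_yy(0)=-6.
Local maxima occur where both diagonal entries negative: (1, 0). Count: 1.

1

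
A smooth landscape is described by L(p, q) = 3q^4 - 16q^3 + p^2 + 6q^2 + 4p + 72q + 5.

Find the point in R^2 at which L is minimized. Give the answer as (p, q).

L(p,q) separates as A(p) + B(q) + 5, so its minimum is min A + min B + 5.
A'(p) = 2p + 4 vanishes at p ∈ {-2}; B'(q) = 12(q - 3)(q - 2)(q + 1) vanishes at q ∈ {-1, 2, 3}.
Local minima of A (where A''>0): A(-2)=-4. Local minima of B: B(-1)=-47, B(3)=81.
So the global minimum of L is A(-2) + B(-1) + 5 = -4 − 47 + 5 = -46, attained at (-2, -1).

(-2, -1)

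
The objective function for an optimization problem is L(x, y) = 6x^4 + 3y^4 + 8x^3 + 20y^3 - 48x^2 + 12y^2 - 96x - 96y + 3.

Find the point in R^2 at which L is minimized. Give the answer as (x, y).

L(x,y) separates as P(x) + Q(y) + 3, so its minimum is min P + min Q + 3.
P'(x) = 24(x - 2)(x + 1)(x + 2) vanishes at x ∈ {-2, -1, 2}; Q'(y) = 12(y - 1)(y + 2)(y + 4) vanishes at y ∈ {-4, -2, 1}.
Local minima of P (where P''>0): P(-2)=32, P(2)=-224. Local minima of Q: Q(-4)=64, Q(1)=-61.
So the global minimum of L is P(2) + Q(1) + 3 = -224 − 61 + 3 = -282, attained at (2, 1).

(2, 1)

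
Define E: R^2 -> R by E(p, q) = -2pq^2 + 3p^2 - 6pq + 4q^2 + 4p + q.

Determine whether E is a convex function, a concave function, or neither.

neither

The term -2pq^2 is cubic, so the Hessian is not constant.
∂²E/∂q² = -4p + 8, which takes both signs as p varies (negative for sufficiently large p). A diagonal entry of the Hessian changing sign means the Hessian is neither positive- nor negative-semidefinite on all of R^2.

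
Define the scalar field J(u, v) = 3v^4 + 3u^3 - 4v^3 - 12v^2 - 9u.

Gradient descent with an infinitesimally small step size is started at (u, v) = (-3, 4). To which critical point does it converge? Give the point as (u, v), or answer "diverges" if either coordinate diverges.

diverges

J is separable, so gradient descent decouples: u follows -∂J/∂u, v follows -∂J/∂v.
∂J/∂u = 9(u - 1)(u + 1); at u=-3 this is 72, so u decreases.
∂J/∂v = 12v(v - 2)(v + 1); at v=4 this is 480, so v decreases.
The u-coordinate has no critical point in that direction and runs off to infinity.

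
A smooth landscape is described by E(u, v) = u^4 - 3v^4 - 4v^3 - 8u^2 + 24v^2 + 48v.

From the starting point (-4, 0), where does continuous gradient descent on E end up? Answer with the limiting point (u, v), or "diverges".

E is separable, so gradient descent decouples: u follows -∂E/∂u, v follows -∂E/∂v.
∂E/∂u = 4u(u - 2)(u + 2); at u=-4 this is -192, so u increases.
∂E/∂v = -12(v - 2)(v + 1)(v + 2); at v=0 this is 48, so v decreases.
u converges to its nearest critical value -2 (a local min of the u-part); v converges to -1. The iterate converges to (-2, -1).

(-2, -1)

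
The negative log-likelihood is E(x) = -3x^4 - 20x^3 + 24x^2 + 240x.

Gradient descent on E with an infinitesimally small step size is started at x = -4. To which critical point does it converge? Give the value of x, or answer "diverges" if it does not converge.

E'(x) = -12(x - 2)(x + 2)(x + 5), so E'(-4) = -144.
Gradient descent moves in the -E' direction, i.e. x is increasing.
The nearest critical point in that direction is x = -2, where E'' = 144 > 0 (a local minimum). The iterate converges there.

-2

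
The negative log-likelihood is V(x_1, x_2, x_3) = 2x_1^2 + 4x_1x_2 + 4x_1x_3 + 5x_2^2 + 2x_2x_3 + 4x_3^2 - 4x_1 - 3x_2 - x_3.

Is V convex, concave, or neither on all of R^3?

V is quadratic, so its Hessian is the constant matrix H = [[4, 4, 4], [4, 10, 2], [4, 2, 8]].
Leading principal minors: 4, 24, 80.
All positive ⇒ H ≻ 0 ⇒ convex.

convex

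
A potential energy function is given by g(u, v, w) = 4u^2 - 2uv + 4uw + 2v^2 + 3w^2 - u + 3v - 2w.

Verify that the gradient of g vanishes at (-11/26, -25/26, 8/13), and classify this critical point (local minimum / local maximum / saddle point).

local minimum

∇g = (8u - 2v + 4w - 1, -2u + 4v + 3, 4u + 6w - 2); substituting (-11/26, -25/26, 8/13) gives ∇g = (0, 0, 0), so (-11/26, -25/26, 8/13) is indeed a critical point.
The Hessian is constant: H = [[8, -2, 4], [-2, 4, 0], [4, 0, 6]].
Leading principal minors: Δ₁ = 8, Δ₂ = 28, Δ₃ = 104.
All leading minors are positive, so H is positive definite: a local minimum.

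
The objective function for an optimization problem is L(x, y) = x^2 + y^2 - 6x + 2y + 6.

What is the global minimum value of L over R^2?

-4

L(x,y) separates as P(x) + Q(y) + 6, so its minimum is min P + min Q + 6.
P'(x) = 2x - 6 vanishes at x ∈ {3}; Q'(y) = 2y + 2 vanishes at y ∈ {-1}.
Local minima of P (where P''>0): P(3)=-9. Local minima of Q: Q(-1)=-1.
So the global minimum of L is P(3) + Q(-1) + 6 = -9 − 1 + 6 = -4, attained at (3, -1).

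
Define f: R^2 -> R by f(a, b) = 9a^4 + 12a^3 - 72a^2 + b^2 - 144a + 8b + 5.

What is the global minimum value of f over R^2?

f(a,b) separates as P(a) + Q(b) + 5, so its minimum is min P + min Q + 5.
P'(a) = 36(a - 2)(a + 1)(a + 2) vanishes at a ∈ {-2, -1, 2}; Q'(b) = 2b + 8 vanishes at b ∈ {-4}.
Local minima of P (where P''>0): P(-2)=48, P(2)=-336. Local minima of Q: Q(-4)=-16.
So the global minimum of f is P(2) + Q(-4) + 5 = -336 − 16 + 5 = -347, attained at (2, -4).

-347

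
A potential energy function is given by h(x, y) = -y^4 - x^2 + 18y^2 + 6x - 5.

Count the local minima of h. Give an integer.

0

h separates as a function of x plus a function of y, so ∇h=0 decouples.
∂h/∂x = -2(x - 3) = 0 at x ∈ {3}; ∂h/∂y = -4y(y - 3)(y + 3) = 0 at y ∈ {-3, 0, 3}.
The Hessian is diagonal: diag(h_xx, h_yy). Second derivatives: h_xx(3)=-2; h_yy(-3)=-72, h_yy(0)=36, h_yy(3)=-72.
Local minima occur where both diagonal entries positive: none. Count: 0.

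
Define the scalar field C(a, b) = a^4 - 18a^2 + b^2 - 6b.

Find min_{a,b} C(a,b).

-90

C(a,b) separates as P(a) + Q(b), so its minimum is min P + min Q.
P'(a) = 4a(a - 3)(a + 3) vanishes at a ∈ {-3, 0, 3}; Q'(b) = 2b - 6 vanishes at b ∈ {3}.
Local minima of P (where P''>0): P(-3)=-81, P(3)=-81. Local minima of Q: Q(3)=-9.
So the global minimum of C is P(-3) + Q(3) = -81 − 9 = -90, attained at (-3, 3).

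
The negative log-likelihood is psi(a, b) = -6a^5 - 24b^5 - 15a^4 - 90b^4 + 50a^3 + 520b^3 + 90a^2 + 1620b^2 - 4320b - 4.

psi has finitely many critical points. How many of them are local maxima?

4

psi separates as a function of a plus a function of b, so ∇psi=0 decouples.
∂psi/∂a = -30a(a - 2)(a + 1)(a + 3) = 0 at a ∈ {-3, -1, 0, 2}; ∂psi/∂b = -120(b - 3)(b - 1)(b + 3)(b + 4) = 0 at b ∈ {-4, -3, 1, 3}.
The Hessian is diagonal: diag(psi_aa, psi_bb). Second derivatives: psi_aa(-3)=900, psi_aa(-1)=-180, psi_aa(0)=180, psi_aa(2)=-900; psi_bb(-4)=4200, psi_bb(-3)=-2880, psi_bb(1)=4800, psi_bb(3)=-10080.
Local maxima occur where both diagonal entries negative: (-1, -3), (-1, 3), (2, -3), (2, 3). Count: 4.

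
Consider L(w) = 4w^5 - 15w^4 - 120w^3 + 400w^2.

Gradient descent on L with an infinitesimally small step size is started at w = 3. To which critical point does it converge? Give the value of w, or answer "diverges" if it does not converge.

L'(w) = 20w(w - 5)(w - 2)(w + 4), so L'(3) = -840.
Gradient descent moves in the -L' direction, i.e. w is increasing.
The nearest critical point in that direction is w = 5, where L'' = 2700 > 0 (a local minimum). The iterate converges there.

5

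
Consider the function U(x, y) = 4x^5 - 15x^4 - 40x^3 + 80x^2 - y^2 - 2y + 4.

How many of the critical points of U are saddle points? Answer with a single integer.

U separates as a function of x plus a function of y, so ∇U=0 decouples.
∂U/∂x = 20x(x - 4)(x - 1)(x + 2) = 0 at x ∈ {-2, 0, 1, 4}; ∂U/∂y = -2(y + 1) = 0 at y ∈ {-1}.
The Hessian is diagonal: diag(U_xx, U_yy). Second derivatives: U_xx(-2)=-720, U_xx(0)=160, U_xx(1)=-180, U_xx(4)=1440; U_yy(-1)=-2.
Saddle points occur where the two diagonal entries have opposite signs: (0, -1), (4, -1). Count: 2.

2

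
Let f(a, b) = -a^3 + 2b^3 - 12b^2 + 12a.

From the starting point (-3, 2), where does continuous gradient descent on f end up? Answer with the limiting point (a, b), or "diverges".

(-2, 4)

f is separable, so gradient descent decouples: a follows -∂f/∂a, b follows -∂f/∂b.
∂f/∂a = -3(a - 2)(a + 2); at a=-3 this is -15, so a increases.
∂f/∂b = 6b(b - 4); at b=2 this is -24, so b increases.
a converges to its nearest critical value -2 (a local min of the a-part); b converges to 4. The iterate converges to (-2, 4).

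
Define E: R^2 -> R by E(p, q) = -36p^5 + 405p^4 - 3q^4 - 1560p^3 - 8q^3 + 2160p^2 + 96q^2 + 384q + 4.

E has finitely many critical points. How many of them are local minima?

2

E separates as a function of p plus a function of q, so ∇E=0 decouples.
∂E/∂p = -180p(p - 4)(p - 3)(p - 2) = 0 at p ∈ {0, 2, 3, 4}; ∂E/∂q = -12(q - 4)(q + 2)(q + 4) = 0 at q ∈ {-4, -2, 4}.
The Hessian is diagonal: diag(E_pp, E_qq). Second derivatives: E_pp(0)=4320, E_pp(2)=-720, E_pp(3)=540, E_pp(4)=-1440; E_qq(-4)=-192, E_qq(-2)=144, E_qq(4)=-576.
Local minima occur where both diagonal entries positive: (0, -2), (3, -2). Count: 2.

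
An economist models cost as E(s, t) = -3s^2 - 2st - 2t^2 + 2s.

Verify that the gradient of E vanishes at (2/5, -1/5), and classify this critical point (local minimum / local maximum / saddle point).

∇E = (-6s - 2t + 2, -2s - 4t); substituting (2/5, -1/5) gives ∇E = (0, 0), so (2/5, -1/5) is indeed a critical point.
The Hessian of E is constant: H = [[-6, -2], [-2, -4]].
det(H) = (-6)·(-4) − (-2)² = 20.
det(H) > 0 and tr(H) = -10 < 0, so H is negative definite and the point is a local maximum.

local maximum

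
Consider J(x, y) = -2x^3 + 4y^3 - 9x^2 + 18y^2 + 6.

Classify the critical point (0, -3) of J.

local maximum

The mixed partial ∂²J/∂x∂y is 0, so the Hessian at any point is diag(J_xx, J_yy) = diag(-6(2x + 3), 12(2y + 3)).
At (0, -3): H = diag(-18, -36).
Both eigenvalues are negative, so H is negative definite: a local maximum.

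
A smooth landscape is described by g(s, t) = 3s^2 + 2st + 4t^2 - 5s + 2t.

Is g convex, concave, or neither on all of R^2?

g is quadratic, so its Hessian is the constant matrix H = [[6, 2], [2, 8]].
det(H) = 44, tr(H) = 14.
det(H) > 0 and tr(H) > 0, so H is positive definite everywhere: convex.

convex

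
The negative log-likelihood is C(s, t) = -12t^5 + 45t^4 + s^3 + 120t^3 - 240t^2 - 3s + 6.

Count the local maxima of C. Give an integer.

C separates as a function of s plus a function of t, so ∇C=0 decouples.
∂C/∂s = 3(s - 1)(s + 1) = 0 at s ∈ {-1, 1}; ∂C/∂t = -60t(t - 4)(t - 1)(t + 2) = 0 at t ∈ {-2, 0, 1, 4}.
The Hessian is diagonal: diag(C_ss, C_tt). Second derivatives: C_ss(-1)=-6, C_ss(1)=6; C_tt(-2)=2160, C_tt(0)=-480, C_tt(1)=540, C_tt(4)=-4320.
Local maxima occur where both diagonal entries negative: (-1, 0), (-1, 4). Count: 2.

2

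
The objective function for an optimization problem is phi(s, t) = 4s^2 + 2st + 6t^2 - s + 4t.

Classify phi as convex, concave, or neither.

phi is quadratic, so its Hessian is the constant matrix H = [[8, 2], [2, 12]].
det(H) = 92, tr(H) = 20.
det(H) > 0 and tr(H) > 0, so H is positive definite everywhere: convex.

convex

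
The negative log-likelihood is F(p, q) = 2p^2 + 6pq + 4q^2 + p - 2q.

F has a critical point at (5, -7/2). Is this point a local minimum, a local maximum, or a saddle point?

saddle point

The Hessian of F is constant: H = [[4, 6], [6, 8]].
det(H) = 4·8 − 6² = -4.
Since det(H) < 0, H is indefinite and the critical point is a saddle point.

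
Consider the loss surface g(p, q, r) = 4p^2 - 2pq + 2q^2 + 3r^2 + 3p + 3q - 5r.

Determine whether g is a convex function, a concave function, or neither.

convex

g is quadratic, so its Hessian is the constant matrix H = [[8, -2, 0], [-2, 4, 0], [0, 0, 6]].
Leading principal minors: 8, 28, 168.
All positive ⇒ H ≻ 0 ⇒ convex.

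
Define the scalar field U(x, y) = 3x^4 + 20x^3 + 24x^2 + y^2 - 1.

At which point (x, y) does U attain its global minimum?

(-4, 0)

U(x,y) separates as P(x) + Q(y) − 1, so its minimum is min P + min Q − 1.
P'(x) = 12x(x + 1)(x + 4) vanishes at x ∈ {-4, -1, 0}; Q'(y) = 2y vanishes at y ∈ {0}.
Local minima of P (where P''>0): P(-4)=-128, P(0)=0. Local minima of Q: Q(0)=0.
So the global minimum of U is P(-4) + Q(0) − 1 = -128 + 0 − 1 = -129, attained at (-4, 0).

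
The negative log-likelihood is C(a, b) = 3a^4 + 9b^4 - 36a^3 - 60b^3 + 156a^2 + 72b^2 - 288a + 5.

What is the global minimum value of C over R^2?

-571

C(a,b) separates as P(a) + Q(b) + 5, so its minimum is min P + min Q + 5.
P'(a) = 12(a - 4)(a - 3)(a - 2) vanishes at a ∈ {2, 3, 4}; Q'(b) = 36b(b - 4)(b - 1) vanishes at b ∈ {0, 1, 4}.
Local minima of P (where P''>0): P(2)=-192, P(4)=-192. Local minima of Q: Q(0)=0, Q(4)=-384.
So the global minimum of C is P(2) + Q(4) + 5 = -192 − 384 + 5 = -571, attained at (2, 4).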